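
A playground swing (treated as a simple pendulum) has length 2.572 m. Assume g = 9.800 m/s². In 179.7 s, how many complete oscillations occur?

T = 2π√(L/g) = 2π√(2.572/9.800) = 3.2189 s.
Number of complete oscillations = ⌊179.7/3.2189⌋ = ⌊55.827⌋ = 55.

55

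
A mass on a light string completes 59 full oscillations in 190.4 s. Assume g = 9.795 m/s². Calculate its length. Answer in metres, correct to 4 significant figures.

2.584 m

T = 190.4/59 = 3.2271 s.
From T = 2π√(L/g), L = gT²/(4π²) = 9.795 × 3.2271²/(4π²) = 2.584 m.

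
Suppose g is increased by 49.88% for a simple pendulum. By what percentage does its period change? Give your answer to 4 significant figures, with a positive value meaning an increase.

T ∝ 1/√g, so T'/T = 1/√(1.4988) = 0.81682.
Percentage change in T = (0.81682 − 1) × 100% = -18.32%.

-18.32%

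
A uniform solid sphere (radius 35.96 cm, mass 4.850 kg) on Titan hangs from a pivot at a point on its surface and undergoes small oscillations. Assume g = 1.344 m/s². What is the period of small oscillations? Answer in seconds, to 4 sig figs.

I_cm = (2/5)mr² = 0.25087 kg·m². The pivot is at distance d = 0.3596 m from the centre of mass.
By the parallel-axis theorem, I = I_cm + md² = 0.25087 + 0.62716 = 0.87803 kg·m².
T = 2π√(I/(mgd)) = 2π√(0.87803/(4.850 × 1.344 × 0.3596)) = 3.846 s.

3.846 s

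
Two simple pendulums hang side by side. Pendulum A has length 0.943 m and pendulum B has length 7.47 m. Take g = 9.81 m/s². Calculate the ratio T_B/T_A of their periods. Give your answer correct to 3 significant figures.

T ∝ √L, so T_B/T_A = √(L_B/L_A) = √(7.47/0.943) = 2.81.

2.81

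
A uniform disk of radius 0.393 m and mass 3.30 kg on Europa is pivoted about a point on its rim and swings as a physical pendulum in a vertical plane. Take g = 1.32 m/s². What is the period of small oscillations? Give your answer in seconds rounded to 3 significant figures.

I_cm = ½mr² = 0.2548 kg·m². The pivot is at distance d = 0.393 m from the centre of mass.
By the parallel-axis theorem, I = I_cm + md² = 0.2548 + 0.5097 = 0.7645 kg·m².
T = 2π√(I/(mgd)) = 2π√(0.7645/(3.30 × 1.32 × 0.393)) = 4.20 s.

4.20 s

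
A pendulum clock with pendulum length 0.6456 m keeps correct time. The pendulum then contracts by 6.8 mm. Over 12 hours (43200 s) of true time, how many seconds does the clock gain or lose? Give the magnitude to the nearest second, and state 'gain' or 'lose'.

gain 229 s

T ∝ √L, so T'/T = √(0.63880/0.6456) = 0.994720.
In 43200 s of true time the clock registers 43200/0.994720 = 43429.3 s, so it gains 229 s.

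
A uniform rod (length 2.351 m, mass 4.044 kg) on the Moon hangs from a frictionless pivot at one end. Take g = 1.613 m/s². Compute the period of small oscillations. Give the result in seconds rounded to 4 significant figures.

For a physical pendulum T = 2π√(I/(mgd)), with d = 1.1755 m from pivot to centre of mass.
I_cm = mL²/12 = 4.044 × 2.351²/12 = 1.8627 kg·m²; I = I_cm + md² = 1.8627 + 4.044 × 1.1755² = 7.4507 kg·m².
T = 2π√(7.4507/(4.044 × 1.613 × 1.1755)) = 6.194 s.

6.194 s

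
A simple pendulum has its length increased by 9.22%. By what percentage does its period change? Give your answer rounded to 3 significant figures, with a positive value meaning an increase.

T ∝ √L, so T'/T = √(1.092) = 1.045.
Percentage change in T = (1.045 − 1) × 100% = 4.51%.

4.51%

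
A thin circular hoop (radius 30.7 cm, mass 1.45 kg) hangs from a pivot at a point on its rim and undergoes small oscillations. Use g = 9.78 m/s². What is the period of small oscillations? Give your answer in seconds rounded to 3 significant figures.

I_cm = mr² = 0.1367 kg·m². The pivot is at distance d = 0.307 m from the centre of mass.
By the parallel-axis theorem, I = I_cm + md² = 0.1367 + 0.1367 = 0.2733 kg·m².
T = 2π√(I/(mgd)) = 2π√(0.2733/(1.45 × 9.78 × 0.307)) = 1.57 s.

1.57 s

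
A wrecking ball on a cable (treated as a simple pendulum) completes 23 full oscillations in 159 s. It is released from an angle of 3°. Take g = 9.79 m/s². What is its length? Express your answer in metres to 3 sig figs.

11.9 m

T = 159/23 = 6.913 s.
From T = 2π√(L/g), L = gT²/(4π²) = 9.79 × 6.913²/(4π²) = 11.9 m.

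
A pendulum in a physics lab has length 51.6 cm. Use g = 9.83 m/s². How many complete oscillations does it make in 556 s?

386

T = 2π√(L/g) = 2π√(0.516/9.83) = 1.440 s.
Number of complete oscillations = ⌊556/1.440⌋ = ⌊386.2⌋ = 386.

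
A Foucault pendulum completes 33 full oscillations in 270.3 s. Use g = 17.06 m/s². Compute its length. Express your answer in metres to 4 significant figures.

T = 270.3/33 = 8.1909 s.
From T = 2π√(L/g), L = gT²/(4π²) = 17.06 × 8.1909²/(4π²) = 28.99 m.

28.99 m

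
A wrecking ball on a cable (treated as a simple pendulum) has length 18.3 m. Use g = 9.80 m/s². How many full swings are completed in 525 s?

T = 2π√(L/g) = 2π√(18.3/9.80) = 8.586 s.
Number of complete oscillations = ⌊525/8.586⌋ = ⌊61.15⌋ = 61.

61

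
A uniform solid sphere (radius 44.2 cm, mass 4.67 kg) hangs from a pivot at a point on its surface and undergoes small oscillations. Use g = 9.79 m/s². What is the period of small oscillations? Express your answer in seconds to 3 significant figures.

1.58 s

I_cm = (2/5)mr² = 0.3649 kg·m². The pivot is at distance d = 0.442 m from the centre of mass.
By the parallel-axis theorem, I = I_cm + md² = 0.3649 + 0.9123 = 1.277 kg·m².
T = 2π√(I/(mgd)) = 2π√(1.277/(4.67 × 9.79 × 0.442)) = 1.58 s.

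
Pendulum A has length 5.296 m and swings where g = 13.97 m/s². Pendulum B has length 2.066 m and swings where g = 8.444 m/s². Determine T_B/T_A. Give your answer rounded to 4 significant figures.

0.8034

T = 2π√(L/g), so T_B/T_A = √((L_B/g_B)/(L_A/g_A)) = √((2.066/8.444)/(5.296/13.97)) = 0.8034.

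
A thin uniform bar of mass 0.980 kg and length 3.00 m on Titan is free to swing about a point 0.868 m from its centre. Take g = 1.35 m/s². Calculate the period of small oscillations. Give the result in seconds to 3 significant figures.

For a physical pendulum T = 2π√(I/(mgd)), with d = 0.8680 m from pivot to centre of mass.
I_cm = mL²/12 = 0.980 × 3.00²/12 = 0.7350 kg·m²; I = I_cm + md² = 0.7350 + 0.980 × 0.8680² = 1.473 kg·m².
T = 2π√(1.473/(0.980 × 1.35 × 0.8680)) = 7.12 s.

7.12 s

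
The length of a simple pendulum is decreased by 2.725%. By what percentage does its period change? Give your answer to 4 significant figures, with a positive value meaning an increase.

T ∝ √L, so T'/T = √(0.97275) = 0.98628.
Percentage change in T = (0.98628 − 1) × 100% = -1.372%.

-1.372%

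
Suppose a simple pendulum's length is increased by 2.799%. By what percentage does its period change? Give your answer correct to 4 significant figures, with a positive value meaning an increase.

1.390%

T ∝ √L, so T'/T = √(1.0280) = 1.0139.
Percentage change in T = (1.0139 − 1) × 100% = 1.390%.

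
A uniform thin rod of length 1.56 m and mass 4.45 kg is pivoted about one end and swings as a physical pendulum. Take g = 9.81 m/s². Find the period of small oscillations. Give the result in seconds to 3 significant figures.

2.05 s

For a physical pendulum T = 2π√(I/(mgd)), with d = 0.7800 m from pivot to centre of mass.
I_cm = mL²/12 = 4.45 × 1.56²/12 = 0.9025 kg·m²; I = I_cm + md² = 0.9025 + 4.45 × 0.7800² = 3.610 kg·m².
T = 2π√(3.610/(4.45 × 9.81 × 0.7800)) = 2.05 s.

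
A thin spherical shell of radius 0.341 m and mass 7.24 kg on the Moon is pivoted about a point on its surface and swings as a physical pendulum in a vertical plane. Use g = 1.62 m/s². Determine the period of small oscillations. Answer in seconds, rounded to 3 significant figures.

3.72 s

I_cm = (2/3)mr² = 0.5612 kg·m². The pivot is at distance d = 0.341 m from the centre of mass.
By the parallel-axis theorem, I = I_cm + md² = 0.5612 + 0.8419 = 1.403 kg·m².
T = 2π√(I/(mgd)) = 2π√(1.403/(7.24 × 1.62 × 0.341)) = 3.72 s.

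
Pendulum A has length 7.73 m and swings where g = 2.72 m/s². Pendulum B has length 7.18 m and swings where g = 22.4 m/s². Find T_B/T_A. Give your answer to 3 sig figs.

0.336

T = 2π√(L/g), so T_B/T_A = √((L_B/g_B)/(L_A/g_A)) = √((7.18/22.4)/(7.73/2.72)) = 0.336.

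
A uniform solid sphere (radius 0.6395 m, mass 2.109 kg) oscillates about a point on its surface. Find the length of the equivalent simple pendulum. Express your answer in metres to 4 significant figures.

0.8953 m

The equivalent simple-pendulum length is L_eq = I/(md), where I is about the pivot and d = 0.63950 m.
I_cm = (2/5)mR² = 0.34500 kg·m², so I = I_cm + md² = 0.34500 + 0.86250 = 1.2075 kg·m².
L_eq = 1.2075/(2.109 × 0.63950) = 0.8953 m.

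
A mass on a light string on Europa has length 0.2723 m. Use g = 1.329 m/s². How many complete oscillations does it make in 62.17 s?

T = 2π√(L/g) = 2π√(0.2723/1.329) = 2.8441 s.
Number of complete oscillations = ⌊62.17/2.8441⌋ = ⌊21.859⌋ = 21.

21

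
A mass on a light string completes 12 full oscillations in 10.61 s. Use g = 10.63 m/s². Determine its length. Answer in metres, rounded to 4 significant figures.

T = 10.61/12 = 0.88417 s.
From T = 2π√(L/g), L = gT²/(4π²) = 10.63 × 0.88417²/(4π²) = 0.2105 m.

0.2105 m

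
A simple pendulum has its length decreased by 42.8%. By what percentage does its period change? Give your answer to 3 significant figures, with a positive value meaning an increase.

T ∝ √L, so T'/T = √(0.5720) = 0.7563.
Percentage change in T = (0.7563 − 1) × 100% = -24.4%.

-24.4%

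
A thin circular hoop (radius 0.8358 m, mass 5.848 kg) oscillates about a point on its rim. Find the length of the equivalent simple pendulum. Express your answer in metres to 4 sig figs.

The equivalent simple-pendulum length is L_eq = I/(md), where I is about the pivot and d = 0.83580 m.
I_cm = mR² = 4.0852 kg·m², so I = I_cm + md² = 4.0852 + 4.0852 = 8.1704 kg·m².
L_eq = 8.1704/(5.848 × 0.83580) = 1.672 m.

1.672 m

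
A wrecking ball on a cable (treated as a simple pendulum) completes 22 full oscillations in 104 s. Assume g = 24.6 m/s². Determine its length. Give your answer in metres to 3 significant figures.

T = 104/22 = 4.727 s.
From T = 2π√(L/g), L = gT²/(4π²) = 24.6 × 4.727²/(4π²) = 13.9 m.

13.9 m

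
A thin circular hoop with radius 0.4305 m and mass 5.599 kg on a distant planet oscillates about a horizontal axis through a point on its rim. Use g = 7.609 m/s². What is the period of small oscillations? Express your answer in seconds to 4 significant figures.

2.114 s

I_cm = mr² = 1.0377 kg·m². The pivot is at distance d = 0.4305 m from the centre of mass.
By the parallel-axis theorem, I = I_cm + md² = 1.0377 + 1.0377 = 2.0753 kg·m².
T = 2π√(I/(mgd)) = 2π√(2.0753/(5.599 × 7.609 × 0.4305)) = 2.114 s.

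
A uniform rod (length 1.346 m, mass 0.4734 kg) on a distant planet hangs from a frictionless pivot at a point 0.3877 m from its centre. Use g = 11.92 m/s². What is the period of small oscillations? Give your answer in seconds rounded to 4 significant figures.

For a physical pendulum T = 2π√(I/(mgd)), with d = 0.38770 m from pivot to centre of mass.
I_cm = mL²/12 = 0.4734 × 1.346²/12 = 0.071472 kg·m²; I = I_cm + md² = 0.071472 + 0.4734 × 0.38770² = 0.14263 kg·m².
T = 2π√(0.14263/(0.4734 × 11.92 × 0.38770)) = 1.604 s.

1.604 s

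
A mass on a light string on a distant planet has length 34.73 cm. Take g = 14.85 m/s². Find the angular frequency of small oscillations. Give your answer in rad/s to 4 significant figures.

6.539 rad/s

ω = √(g/L) = √(14.85/0.3473) = 6.539 rad/s.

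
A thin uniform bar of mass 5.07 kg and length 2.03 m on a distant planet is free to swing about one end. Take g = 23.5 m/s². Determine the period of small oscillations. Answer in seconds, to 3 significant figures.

1.51 s

For a physical pendulum T = 2π√(I/(mgd)), with d = 1.015 m from pivot to centre of mass.
I_cm = mL²/12 = 5.07 × 2.03²/12 = 1.741 kg·m²; I = I_cm + md² = 1.741 + 5.07 × 1.015² = 6.964 kg·m².
T = 2π√(6.964/(5.07 × 23.5 × 1.015)) = 1.51 s.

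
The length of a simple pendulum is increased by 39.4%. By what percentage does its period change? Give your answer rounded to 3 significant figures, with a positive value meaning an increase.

T ∝ √L, so T'/T = √(1.394) = 1.181.
Percentage change in T = (1.181 − 1) × 100% = 18.1%.

18.1%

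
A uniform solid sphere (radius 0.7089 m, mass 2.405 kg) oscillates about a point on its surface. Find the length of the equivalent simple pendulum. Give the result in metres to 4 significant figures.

0.9925 m

The equivalent simple-pendulum length is L_eq = I/(md), where I is about the pivot and d = 0.70890 m.
I_cm = (2/5)mR² = 0.48344 kg·m², so I = I_cm + md² = 0.48344 + 1.2086 = 1.6920 kg·m².
L_eq = 1.6920/(2.405 × 0.70890) = 0.9925 m.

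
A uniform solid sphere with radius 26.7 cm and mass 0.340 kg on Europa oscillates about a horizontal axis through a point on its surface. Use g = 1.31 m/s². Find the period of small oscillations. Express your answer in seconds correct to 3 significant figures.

3.36 s

I_cm = (2/5)mr² = 0.009695 kg·m². The pivot is at distance d = 0.267 m from the centre of mass.
By the parallel-axis theorem, I = I_cm + md² = 0.009695 + 0.02424 = 0.03393 kg·m².
T = 2π√(I/(mgd)) = 2π√(0.03393/(0.340 × 1.31 × 0.267)) = 3.36 s.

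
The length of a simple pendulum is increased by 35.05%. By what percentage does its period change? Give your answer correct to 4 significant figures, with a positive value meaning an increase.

T ∝ √L, so T'/T = √(1.3505) = 1.1621.
Percentage change in T = (1.1621 − 1) × 100% = 16.21%.

16.21%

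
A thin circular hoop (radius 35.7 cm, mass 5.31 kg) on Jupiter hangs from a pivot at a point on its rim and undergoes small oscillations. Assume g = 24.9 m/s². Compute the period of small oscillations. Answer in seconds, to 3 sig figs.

I_cm = mr² = 0.6768 kg·m². The pivot is at distance d = 0.357 m from the centre of mass.
By the parallel-axis theorem, I = I_cm + md² = 0.6768 + 0.6768 = 1.354 kg·m².
T = 2π√(I/(mgd)) = 2π√(1.354/(5.31 × 24.9 × 0.357)) = 1.06 s.

1.06 s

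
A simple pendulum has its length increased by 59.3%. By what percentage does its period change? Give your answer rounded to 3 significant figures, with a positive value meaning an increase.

26.2%

T ∝ √L, so T'/T = √(1.593) = 1.262.
Percentage change in T = (1.262 − 1) × 100% = 26.2%.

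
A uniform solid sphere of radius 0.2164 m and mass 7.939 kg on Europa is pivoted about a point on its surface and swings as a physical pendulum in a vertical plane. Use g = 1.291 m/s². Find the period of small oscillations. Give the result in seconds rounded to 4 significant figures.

3.044 s

I_cm = (2/5)mr² = 0.14871 kg·m². The pivot is at distance d = 0.2164 m from the centre of mass.
By the parallel-axis theorem, I = I_cm + md² = 0.14871 + 0.37178 = 0.52049 kg·m².
T = 2π√(I/(mgd)) = 2π√(0.52049/(7.939 × 1.291 × 0.2164)) = 3.044 s.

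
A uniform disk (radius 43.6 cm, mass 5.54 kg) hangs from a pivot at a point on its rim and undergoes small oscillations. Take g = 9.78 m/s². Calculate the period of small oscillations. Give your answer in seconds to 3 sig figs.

1.62 s

I_cm = ½mr² = 0.5266 kg·m². The pivot is at distance d = 0.436 m from the centre of mass.
By the parallel-axis theorem, I = I_cm + md² = 0.5266 + 1.053 = 1.580 kg·m².
T = 2π√(I/(mgd)) = 2π√(1.580/(5.54 × 9.78 × 0.436)) = 1.62 s.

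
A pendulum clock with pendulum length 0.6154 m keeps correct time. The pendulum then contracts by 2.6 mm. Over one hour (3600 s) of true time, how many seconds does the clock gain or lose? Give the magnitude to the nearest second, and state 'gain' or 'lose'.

gain 8 s

T ∝ √L, so T'/T = √(0.61280/0.6154) = 0.997885.
In 3600 s of true time the clock registers 3600/0.997885 = 3607.6 s, so it gains 8 s.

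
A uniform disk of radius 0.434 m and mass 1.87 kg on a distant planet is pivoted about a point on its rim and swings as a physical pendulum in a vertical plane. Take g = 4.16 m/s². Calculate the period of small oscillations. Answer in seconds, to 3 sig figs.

I_cm = ½mr² = 0.1761 kg·m². The pivot is at distance d = 0.434 m from the centre of mass.
By the parallel-axis theorem, I = I_cm + md² = 0.1761 + 0.3522 = 0.5283 kg·m².
T = 2π√(I/(mgd)) = 2π√(0.5283/(1.87 × 4.16 × 0.434)) = 2.49 s.

2.49 s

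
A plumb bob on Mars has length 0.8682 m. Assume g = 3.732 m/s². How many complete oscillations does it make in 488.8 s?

T = 2π√(L/g) = 2π√(0.8682/3.732) = 3.0305 s.
Number of complete oscillations = ⌊488.8/3.0305⌋ = ⌊161.29⌋ = 161.

161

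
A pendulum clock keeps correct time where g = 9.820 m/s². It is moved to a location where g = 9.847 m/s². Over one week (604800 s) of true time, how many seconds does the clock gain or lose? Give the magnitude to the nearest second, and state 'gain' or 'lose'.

gain 831 s

The clock's period scales as T ∝ 1/√g, so T'/T = √(9.820/9.847) = 0.998628.
In 604800 s of true time the clock registers 604800/0.998628 = 605630.9 s, so it gains 831 s.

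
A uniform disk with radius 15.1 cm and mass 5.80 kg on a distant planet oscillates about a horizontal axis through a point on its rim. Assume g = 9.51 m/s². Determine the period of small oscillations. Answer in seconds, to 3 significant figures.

0.970 s

I_cm = ½mr² = 0.06612 kg·m². The pivot is at distance d = 0.151 m from the centre of mass.
By the parallel-axis theorem, I = I_cm + md² = 0.06612 + 0.1322 = 0.1984 kg·m².
T = 2π√(I/(mgd)) = 2π√(0.1984/(5.80 × 9.51 × 0.151)) = 0.970 s.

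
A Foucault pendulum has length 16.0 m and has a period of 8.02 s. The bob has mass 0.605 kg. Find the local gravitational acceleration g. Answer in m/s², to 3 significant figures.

9.82 m/s²

From T = 2π√(L/g), g = 4π²L/T² = 4π² × 16.0/8.020² = 9.82 m/s².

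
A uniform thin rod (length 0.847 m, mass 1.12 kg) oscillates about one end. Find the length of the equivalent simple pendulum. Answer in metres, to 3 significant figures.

0.565 m

The equivalent simple-pendulum length is L_eq = I/(md), where I is about the pivot and d = 0.4235 m.
I_cm = (1/12)mL² = 0.06696 kg·m², so I = I_cm + md² = 0.06696 + 0.2009 = 0.2678 kg·m².
L_eq = 0.2678/(1.12 × 0.4235) = 0.565 m.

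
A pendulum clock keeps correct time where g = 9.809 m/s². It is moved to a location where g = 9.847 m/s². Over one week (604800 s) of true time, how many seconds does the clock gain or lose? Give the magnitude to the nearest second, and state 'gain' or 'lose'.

The clock's period scales as T ∝ 1/√g, so T'/T = √(9.809/9.847) = 0.998069.
In 604800 s of true time the clock registers 604800/0.998069 = 605970.4 s, so it gains 1170 s.

gain 1170 s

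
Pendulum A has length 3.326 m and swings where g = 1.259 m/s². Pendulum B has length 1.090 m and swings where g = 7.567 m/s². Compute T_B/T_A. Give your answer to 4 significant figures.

T = 2π√(L/g), so T_B/T_A = √((L_B/g_B)/(L_A/g_A)) = √((1.090/7.567)/(3.326/1.259)) = 0.2335.

0.2335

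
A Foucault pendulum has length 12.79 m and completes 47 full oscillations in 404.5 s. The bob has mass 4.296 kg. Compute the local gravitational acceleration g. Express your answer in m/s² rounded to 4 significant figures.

T = 404.5/47 = 8.6064 s.
From T = 2π√(L/g), g = 4π²L/T² = 4π² × 12.79/8.6064² = 6.817 m/s².

6.817 m/s²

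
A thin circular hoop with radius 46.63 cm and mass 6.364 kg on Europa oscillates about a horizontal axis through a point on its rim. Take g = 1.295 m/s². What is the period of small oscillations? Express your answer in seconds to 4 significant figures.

I_cm = mr² = 1.3838 kg·m². The pivot is at distance d = 0.4663 m from the centre of mass.
By the parallel-axis theorem, I = I_cm + md² = 1.3838 + 1.3838 = 2.7675 kg·m².
T = 2π√(I/(mgd)) = 2π√(2.7675/(6.364 × 1.295 × 0.4663)) = 5.332 s.

5.332 s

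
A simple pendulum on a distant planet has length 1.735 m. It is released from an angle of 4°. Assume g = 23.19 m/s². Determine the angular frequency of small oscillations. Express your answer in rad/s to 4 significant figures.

ω = √(g/L) = √(23.19/1.735) = 3.656 rad/s.

3.656 rad/s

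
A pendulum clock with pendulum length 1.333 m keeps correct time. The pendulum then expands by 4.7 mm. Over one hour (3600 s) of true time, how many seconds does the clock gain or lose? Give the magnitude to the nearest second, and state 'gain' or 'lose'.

lose 6 s

T ∝ √L, so T'/T = √(1.33770/1.333) = 1.00176.
In 3600 s of true time the clock registers 3600/1.00176 = 3593.7 s, so it loses 6 s.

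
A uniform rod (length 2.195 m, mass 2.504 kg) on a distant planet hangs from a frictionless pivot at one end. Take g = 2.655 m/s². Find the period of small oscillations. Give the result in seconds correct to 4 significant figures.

4.665 s

For a physical pendulum T = 2π√(I/(mgd)), with d = 1.0975 m from pivot to centre of mass.
I_cm = mL²/12 = 2.504 × 2.195²/12 = 1.0054 kg·m²; I = I_cm + md² = 1.0054 + 2.504 × 1.0975² = 4.0214 kg·m².
T = 2π√(4.0214/(2.504 × 2.655 × 1.0975)) = 4.665 s.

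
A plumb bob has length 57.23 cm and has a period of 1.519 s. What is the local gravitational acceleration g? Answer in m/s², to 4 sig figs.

9.792 m/s²

From T = 2π√(L/g), g = 4π²L/T² = 4π² × 0.5723/1.5190² = 9.792 m/s².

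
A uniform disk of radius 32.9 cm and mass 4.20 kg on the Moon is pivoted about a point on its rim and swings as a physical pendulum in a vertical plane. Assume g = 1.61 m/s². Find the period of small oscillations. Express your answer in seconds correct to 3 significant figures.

I_cm = ½mr² = 0.2273 kg·m². The pivot is at distance d = 0.329 m from the centre of mass.
By the parallel-axis theorem, I = I_cm + md² = 0.2273 + 0.4546 = 0.6819 kg·m².
T = 2π√(I/(mgd)) = 2π√(0.6819/(4.20 × 1.61 × 0.329)) = 3.48 s.

3.48 s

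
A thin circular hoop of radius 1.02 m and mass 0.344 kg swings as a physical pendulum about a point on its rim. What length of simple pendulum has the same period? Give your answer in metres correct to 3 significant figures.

2.04 m

The equivalent simple-pendulum length is L_eq = I/(md), where I is about the pivot and d = 1.020 m.
I_cm = mR² = 0.3579 kg·m², so I = I_cm + md² = 0.3579 + 0.3579 = 0.7158 kg·m².
L_eq = 0.7158/(0.344 × 1.020) = 2.04 m.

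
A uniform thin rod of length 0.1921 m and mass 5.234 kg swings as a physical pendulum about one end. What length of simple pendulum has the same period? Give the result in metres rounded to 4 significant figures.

The equivalent simple-pendulum length is L_eq = I/(md), where I is about the pivot and d = 0.096050 m.
I_cm = (1/12)mL² = 0.016096 kg·m², so I = I_cm + md² = 0.016096 + 0.048287 = 0.064382 kg·m².
L_eq = 0.064382/(5.234 × 0.096050) = 0.1281 m.

0.1281 m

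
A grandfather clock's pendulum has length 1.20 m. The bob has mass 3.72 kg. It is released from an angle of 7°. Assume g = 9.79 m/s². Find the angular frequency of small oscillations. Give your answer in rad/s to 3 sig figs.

ω = √(g/L) = √(9.79/1.20) = 2.86 rad/s.

2.86 rad/s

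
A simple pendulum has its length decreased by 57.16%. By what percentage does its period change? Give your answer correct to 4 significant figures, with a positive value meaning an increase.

T ∝ √L, so T'/T = √(0.42840) = 0.65452.
Percentage change in T = (0.65452 − 1) × 100% = -34.55%.

-34.55%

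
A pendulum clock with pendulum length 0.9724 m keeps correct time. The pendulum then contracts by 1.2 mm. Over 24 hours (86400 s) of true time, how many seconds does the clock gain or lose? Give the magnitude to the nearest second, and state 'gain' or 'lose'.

gain 53 s

T ∝ √L, so T'/T = √(0.97120/0.9724) = 0.999383.
In 86400 s of true time the clock registers 86400/0.999383 = 86453.4 s, so it gains 53 s.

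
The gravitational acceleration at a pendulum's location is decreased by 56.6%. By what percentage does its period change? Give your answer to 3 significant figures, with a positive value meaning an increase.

51.8%

T ∝ 1/√g, so T'/T = 1/√(0.4340) = 1.518.
Percentage change in T = (1.518 − 1) × 100% = 51.8%.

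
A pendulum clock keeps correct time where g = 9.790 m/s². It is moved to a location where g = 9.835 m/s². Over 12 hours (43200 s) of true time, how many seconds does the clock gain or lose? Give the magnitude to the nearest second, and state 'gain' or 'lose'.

The clock's period scales as T ∝ 1/√g, so T'/T = √(9.790/9.835) = 0.997710.
In 43200 s of true time the clock registers 43200/0.997710 = 43299.2 s, so it gains 99 s.

gain 99 s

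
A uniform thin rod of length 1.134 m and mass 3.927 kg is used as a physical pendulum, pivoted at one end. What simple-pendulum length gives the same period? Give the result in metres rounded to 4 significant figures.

0.7560 m

The equivalent simple-pendulum length is L_eq = I/(md), where I is about the pivot and d = 0.56700 m.
I_cm = (1/12)mL² = 0.42083 kg·m², so I = I_cm + md² = 0.42083 + 1.2625 = 1.6833 kg·m².
L_eq = 1.6833/(3.927 × 0.56700) = 0.7560 m.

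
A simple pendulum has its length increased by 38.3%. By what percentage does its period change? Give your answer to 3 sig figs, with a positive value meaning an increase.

T ∝ √L, so T'/T = √(1.383) = 1.176.
Percentage change in T = (1.176 − 1) × 100% = 17.6%.

17.6%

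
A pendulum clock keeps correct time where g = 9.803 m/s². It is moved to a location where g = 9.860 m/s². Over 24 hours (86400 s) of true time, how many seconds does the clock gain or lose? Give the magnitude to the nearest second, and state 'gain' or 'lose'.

gain 251 s

The clock's period scales as T ∝ 1/√g, so T'/T = √(9.803/9.860) = 0.997105.
In 86400 s of true time the clock registers 86400/0.997105 = 86650.8 s, so it gains 251 s.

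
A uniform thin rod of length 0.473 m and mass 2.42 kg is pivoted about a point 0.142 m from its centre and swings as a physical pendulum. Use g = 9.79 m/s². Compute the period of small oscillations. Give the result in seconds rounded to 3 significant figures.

For a physical pendulum T = 2π√(I/(mgd)), with d = 0.1420 m from pivot to centre of mass.
I_cm = mL²/12 = 2.42 × 0.473²/12 = 0.04512 kg·m²; I = I_cm + md² = 0.04512 + 2.42 × 0.1420² = 0.09392 kg·m².
T = 2π√(0.09392/(2.42 × 9.79 × 0.1420)) = 1.05 s.

1.05 s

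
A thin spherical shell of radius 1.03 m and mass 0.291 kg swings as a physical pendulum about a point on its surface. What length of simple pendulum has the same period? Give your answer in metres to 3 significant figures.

1.72 m

The equivalent simple-pendulum length is L_eq = I/(md), where I is about the pivot and d = 1.030 m.
I_cm = (2/3)mR² = 0.2058 kg·m², so I = I_cm + md² = 0.2058 + 0.3087 = 0.5145 kg·m².
L_eq = 0.5145/(0.291 × 1.030) = 1.72 m.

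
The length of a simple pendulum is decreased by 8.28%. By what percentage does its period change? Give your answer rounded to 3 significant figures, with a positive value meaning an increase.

-4.23%

T ∝ √L, so T'/T = √(0.9172) = 0.9577.
Percentage change in T = (0.9577 − 1) × 100% = -4.23%.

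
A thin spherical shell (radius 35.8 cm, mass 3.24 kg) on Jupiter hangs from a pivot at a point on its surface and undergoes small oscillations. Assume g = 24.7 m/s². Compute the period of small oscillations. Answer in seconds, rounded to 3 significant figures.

I_cm = (2/3)mr² = 0.2768 kg·m². The pivot is at distance d = 0.358 m from the centre of mass.
By the parallel-axis theorem, I = I_cm + md² = 0.2768 + 0.4153 = 0.6921 kg·m².
T = 2π√(I/(mgd)) = 2π√(0.6921/(3.24 × 24.7 × 0.358)) = 0.977 s.

0.977 s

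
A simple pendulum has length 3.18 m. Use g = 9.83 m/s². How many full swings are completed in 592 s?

165

T = 2π√(L/g) = 2π√(3.18/9.83) = 3.574 s.
Number of complete oscillations = ⌊592/3.574⌋ = ⌊165.7⌋ = 165.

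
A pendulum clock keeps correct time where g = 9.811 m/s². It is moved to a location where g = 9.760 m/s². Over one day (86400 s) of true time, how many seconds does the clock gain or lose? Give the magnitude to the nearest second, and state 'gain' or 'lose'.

The clock's period scales as T ∝ 1/√g, so T'/T = √(9.811/9.760) = 1.00261.
In 86400 s of true time the clock registers 86400/1.00261 = 86175.1 s, so it loses 225 s.

lose 225 s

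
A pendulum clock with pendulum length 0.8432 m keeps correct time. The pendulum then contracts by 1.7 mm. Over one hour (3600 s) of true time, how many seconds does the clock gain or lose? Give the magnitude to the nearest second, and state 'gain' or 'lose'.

T ∝ √L, so T'/T = √(0.84150/0.8432) = 0.998991.
In 3600 s of true time the clock registers 3600/0.998991 = 3603.6 s, so it gains 4 s.

gain 4 s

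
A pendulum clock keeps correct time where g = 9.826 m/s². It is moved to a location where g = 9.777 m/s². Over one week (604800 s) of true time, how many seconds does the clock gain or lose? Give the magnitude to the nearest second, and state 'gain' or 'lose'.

The clock's period scales as T ∝ 1/√g, so T'/T = √(9.826/9.777) = 1.00250.
In 604800 s of true time the clock registers 604800/1.00250 = 603290.1 s, so it loses 1510 s.

lose 1510 s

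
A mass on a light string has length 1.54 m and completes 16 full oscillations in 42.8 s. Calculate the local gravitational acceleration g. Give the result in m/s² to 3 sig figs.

8.50 m/s²

T = 42.8/16 = 2.675 s.
From T = 2π√(L/g), g = 4π²L/T² = 4π² × 1.54/2.675² = 8.50 m/s².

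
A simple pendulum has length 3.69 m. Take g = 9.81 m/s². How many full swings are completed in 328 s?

85

T = 2π√(L/g) = 2π√(3.69/9.81) = 3.854 s.
Number of complete oscillations = ⌊328/3.854⌋ = ⌊85.12⌋ = 85.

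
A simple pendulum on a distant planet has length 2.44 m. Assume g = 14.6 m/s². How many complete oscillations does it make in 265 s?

T = 2π√(L/g) = 2π√(2.44/14.6) = 2.569 s.
Number of complete oscillations = ⌊265/2.569⌋ = ⌊103.2⌋ = 103.

103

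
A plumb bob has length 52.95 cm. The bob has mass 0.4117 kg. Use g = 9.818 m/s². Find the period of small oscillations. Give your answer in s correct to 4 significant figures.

T = 2π√(L/g) = 2π√(0.5295/9.818) = 2π × 0.23223 = 1.459 s.

1.459 s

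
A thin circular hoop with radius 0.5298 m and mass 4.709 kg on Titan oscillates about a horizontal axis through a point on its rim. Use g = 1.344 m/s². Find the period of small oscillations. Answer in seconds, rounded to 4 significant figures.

5.579 s

I_cm = mr² = 1.3218 kg·m². The pivot is at distance d = 0.5298 m from the centre of mass.
By the parallel-axis theorem, I = I_cm + md² = 1.3218 + 1.3218 = 2.6435 kg·m².
T = 2π√(I/(mgd)) = 2π√(2.6435/(4.709 × 1.344 × 0.5298)) = 5.579 s.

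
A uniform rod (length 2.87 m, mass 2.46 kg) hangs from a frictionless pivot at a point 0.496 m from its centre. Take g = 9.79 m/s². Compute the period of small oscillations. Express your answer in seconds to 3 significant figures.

For a physical pendulum T = 2π√(I/(mgd)), with d = 0.4960 m from pivot to centre of mass.
I_cm = mL²/12 = 2.46 × 2.87²/12 = 1.689 kg·m²; I = I_cm + md² = 1.689 + 2.46 × 0.4960² = 2.294 kg·m².
T = 2π√(2.294/(2.46 × 9.79 × 0.4960)) = 2.75 s.

2.75 s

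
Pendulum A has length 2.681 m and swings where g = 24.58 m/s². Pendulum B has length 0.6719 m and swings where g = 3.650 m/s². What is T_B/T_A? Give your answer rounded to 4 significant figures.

1.299

T = 2π√(L/g), so T_B/T_A = √((L_B/g_B)/(L_A/g_A)) = √((0.6719/3.650)/(2.681/24.58)) = 1.299.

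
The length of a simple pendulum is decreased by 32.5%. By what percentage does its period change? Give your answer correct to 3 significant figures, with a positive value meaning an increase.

T ∝ √L, so T'/T = √(0.6750) = 0.8216.
Percentage change in T = (0.8216 − 1) × 100% = -17.8%.

-17.8%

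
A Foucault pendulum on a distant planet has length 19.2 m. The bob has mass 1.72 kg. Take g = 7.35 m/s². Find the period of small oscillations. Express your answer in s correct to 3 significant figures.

T = 2π√(L/g) = 2π√(19.2/7.35) = 2π × 1.616 = 10.2 s.

10.2 s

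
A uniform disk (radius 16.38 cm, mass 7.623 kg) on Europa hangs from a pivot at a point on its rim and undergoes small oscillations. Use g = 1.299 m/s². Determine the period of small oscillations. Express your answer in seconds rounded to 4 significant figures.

I_cm = ½mr² = 0.10226 kg·m². The pivot is at distance d = 0.1638 m from the centre of mass.
By the parallel-axis theorem, I = I_cm + md² = 0.10226 + 0.20453 = 0.30679 kg·m².
T = 2π√(I/(mgd)) = 2π√(0.30679/(7.623 × 1.299 × 0.1638)) = 2.733 s.

2.733 s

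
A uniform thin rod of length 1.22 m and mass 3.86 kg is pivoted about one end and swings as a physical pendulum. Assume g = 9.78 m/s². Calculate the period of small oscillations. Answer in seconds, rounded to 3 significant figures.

For a physical pendulum T = 2π√(I/(mgd)), with d = 0.6100 m from pivot to centre of mass.
I_cm = mL²/12 = 3.86 × 1.22²/12 = 0.4788 kg·m²; I = I_cm + md² = 0.4788 + 3.86 × 0.6100² = 1.915 kg·m².
T = 2π√(1.915/(3.86 × 9.78 × 0.6100)) = 1.81 s.

1.81 s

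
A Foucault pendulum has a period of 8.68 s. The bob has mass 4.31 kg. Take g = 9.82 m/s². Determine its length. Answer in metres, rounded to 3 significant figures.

From T = 2π√(L/g), L = gT²/(4π²) = 9.82 × 8.680²/(4π²) = 18.7 m.

18.7 m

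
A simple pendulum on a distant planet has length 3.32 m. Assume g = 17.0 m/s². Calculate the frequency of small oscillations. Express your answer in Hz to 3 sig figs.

T = 2π√(L/g) = 2π√(3.32/17.0) = 2.777 s, so f = 1/T = 0.360 Hz.

0.360 Hz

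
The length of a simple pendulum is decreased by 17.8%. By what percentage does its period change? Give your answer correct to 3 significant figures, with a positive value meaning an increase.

-9.34%

T ∝ √L, so T'/T = √(0.8220) = 0.9066.
Percentage change in T = (0.9066 − 1) × 100% = -9.34%.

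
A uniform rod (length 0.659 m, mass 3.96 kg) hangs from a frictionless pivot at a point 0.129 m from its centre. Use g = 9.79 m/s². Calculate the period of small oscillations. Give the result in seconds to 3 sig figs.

1.29 s

For a physical pendulum T = 2π√(I/(mgd)), with d = 0.1290 m from pivot to centre of mass.
I_cm = mL²/12 = 3.96 × 0.659²/12 = 0.1433 kg·m²; I = I_cm + md² = 0.1433 + 3.96 × 0.1290² = 0.2092 kg·m².
T = 2π√(0.2092/(3.96 × 9.79 × 0.1290)) = 1.29 s.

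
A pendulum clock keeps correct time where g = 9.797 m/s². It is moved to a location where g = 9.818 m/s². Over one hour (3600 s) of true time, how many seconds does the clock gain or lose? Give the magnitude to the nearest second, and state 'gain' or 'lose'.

The clock's period scales as T ∝ 1/√g, so T'/T = √(9.797/9.818) = 0.998930.
In 3600 s of true time the clock registers 3600/0.998930 = 3603.9 s, so it gains 4 s.

gain 4 s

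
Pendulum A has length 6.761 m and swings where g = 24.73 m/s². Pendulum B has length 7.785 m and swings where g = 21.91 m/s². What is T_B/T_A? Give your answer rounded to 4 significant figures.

1.140

T = 2π√(L/g), so T_B/T_A = √((L_B/g_B)/(L_A/g_A)) = √((7.785/21.91)/(6.761/24.73)) = 1.140.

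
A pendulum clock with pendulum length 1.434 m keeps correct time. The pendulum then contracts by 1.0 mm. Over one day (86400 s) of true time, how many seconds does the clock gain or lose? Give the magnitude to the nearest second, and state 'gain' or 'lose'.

T ∝ √L, so T'/T = √(1.43300/1.434) = 0.999651.
In 86400 s of true time the clock registers 86400/0.999651 = 86430.1 s, so it gains 30 s.

gain 30 s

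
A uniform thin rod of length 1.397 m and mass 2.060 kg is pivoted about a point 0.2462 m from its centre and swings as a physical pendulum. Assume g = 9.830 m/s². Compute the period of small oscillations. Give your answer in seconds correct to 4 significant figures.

1.908 s

For a physical pendulum T = 2π√(I/(mgd)), with d = 0.24620 m from pivot to centre of mass.
I_cm = mL²/12 = 2.060 × 1.397²/12 = 0.33503 kg·m²; I = I_cm + md² = 0.33503 + 2.060 × 0.24620² = 0.45989 kg·m².
T = 2π√(0.45989/(2.060 × 9.830 × 0.24620)) = 1.908 s.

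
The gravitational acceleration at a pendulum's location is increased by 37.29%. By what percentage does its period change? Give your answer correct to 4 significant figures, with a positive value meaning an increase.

-14.65%

T ∝ 1/√g, so T'/T = 1/√(1.3729) = 0.85345.
Percentage change in T = (0.85345 − 1) × 100% = -14.65%.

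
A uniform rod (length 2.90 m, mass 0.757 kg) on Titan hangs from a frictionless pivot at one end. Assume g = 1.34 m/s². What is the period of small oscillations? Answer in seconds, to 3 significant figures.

For a physical pendulum T = 2π√(I/(mgd)), with d = 1.450 m from pivot to centre of mass.
I_cm = mL²/12 = 0.757 × 2.90²/12 = 0.5305 kg·m²; I = I_cm + md² = 0.5305 + 0.757 × 1.450² = 2.122 kg·m².
T = 2π√(2.122/(0.757 × 1.34 × 1.450)) = 7.55 s.

7.55 s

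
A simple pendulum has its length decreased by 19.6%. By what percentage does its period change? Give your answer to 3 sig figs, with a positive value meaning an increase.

-10.3%

T ∝ √L, so T'/T = √(0.8040) = 0.8967.
Percentage change in T = (0.8967 − 1) × 100% = -10.3%.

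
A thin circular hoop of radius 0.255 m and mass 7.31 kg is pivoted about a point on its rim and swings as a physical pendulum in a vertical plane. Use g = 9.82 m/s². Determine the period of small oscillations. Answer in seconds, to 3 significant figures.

I_cm = mr² = 0.4753 kg·m². The pivot is at distance d = 0.255 m from the centre of mass.
By the parallel-axis theorem, I = I_cm + md² = 0.4753 + 0.4753 = 0.9507 kg·m².
T = 2π√(I/(mgd)) = 2π√(0.9507/(7.31 × 9.82 × 0.255)) = 1.43 s.

1.43 s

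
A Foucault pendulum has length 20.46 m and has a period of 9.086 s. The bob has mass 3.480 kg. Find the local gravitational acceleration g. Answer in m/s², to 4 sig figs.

9.784 m/s²

From T = 2π√(L/g), g = 4π²L/T² = 4π² × 20.46/9.0860² = 9.784 m/s².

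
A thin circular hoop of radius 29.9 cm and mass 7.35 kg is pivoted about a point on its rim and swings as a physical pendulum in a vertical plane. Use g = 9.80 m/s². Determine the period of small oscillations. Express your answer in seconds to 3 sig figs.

I_cm = mr² = 0.6571 kg·m². The pivot is at distance d = 0.299 m from the centre of mass.
By the parallel-axis theorem, I = I_cm + md² = 0.6571 + 0.6571 = 1.314 kg·m².
T = 2π√(I/(mgd)) = 2π√(1.314/(7.35 × 9.80 × 0.299)) = 1.55 s.

1.55 s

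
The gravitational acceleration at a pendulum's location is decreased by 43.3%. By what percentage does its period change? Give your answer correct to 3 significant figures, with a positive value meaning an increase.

32.8%

T ∝ 1/√g, so T'/T = 1/√(0.5670) = 1.328.
Percentage change in T = (1.328 − 1) × 100% = 32.8%.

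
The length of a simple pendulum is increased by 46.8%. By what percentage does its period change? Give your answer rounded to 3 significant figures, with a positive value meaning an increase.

21.2%

T ∝ √L, so T'/T = √(1.468) = 1.212.
Percentage change in T = (1.212 − 1) × 100% = 21.2%.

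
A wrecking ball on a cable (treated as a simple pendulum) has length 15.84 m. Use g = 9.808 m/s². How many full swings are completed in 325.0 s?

T = 2π√(L/g) = 2π√(15.84/9.808) = 7.9849 s.
Number of complete oscillations = ⌊325.0/7.9849⌋ = ⌊40.702⌋ = 40.

40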